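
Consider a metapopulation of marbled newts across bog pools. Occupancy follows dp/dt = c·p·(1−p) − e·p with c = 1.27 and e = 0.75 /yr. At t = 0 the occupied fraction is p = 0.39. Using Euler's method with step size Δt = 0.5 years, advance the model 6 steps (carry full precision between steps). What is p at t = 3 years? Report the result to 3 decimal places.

Update rule: p ← p + [c·p·(1−p) − e·p]·Δt with Δt = 0.5.
step 1: Δp = +0.00482, p = 0.39482
step 2: Δp = +0.00367, p = 0.39848
step 3: Δp = +0.00277, p = 0.40126
step 4: Δp = +0.00209, p = 0.40335
step 5: Δp = +0.00156, p = 0.40491
step 6: Δp = +0.00117, p = 0.40608

0.406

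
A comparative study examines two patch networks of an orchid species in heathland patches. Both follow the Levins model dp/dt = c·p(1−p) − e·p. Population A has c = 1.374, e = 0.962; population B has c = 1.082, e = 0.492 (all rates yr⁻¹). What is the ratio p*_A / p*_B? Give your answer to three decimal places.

A: p*_A = 1 − 0.962/1.374 = 0.2999.
B: p*_B = 1 − 0.492/1.082 = 0.5453.
p*_A / p*_B = 0.2999/0.5453 = 0.5499.

0.550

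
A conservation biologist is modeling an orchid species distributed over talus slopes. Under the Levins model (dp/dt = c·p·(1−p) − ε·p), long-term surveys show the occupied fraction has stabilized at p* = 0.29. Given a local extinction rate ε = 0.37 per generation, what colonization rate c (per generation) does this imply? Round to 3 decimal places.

At equilibrium c(1−p*) = ε, so c = ε/(1−p*).
c = 0.37/(1 − 0.29) = 0.37/0.7100 = 0.5211.

0.521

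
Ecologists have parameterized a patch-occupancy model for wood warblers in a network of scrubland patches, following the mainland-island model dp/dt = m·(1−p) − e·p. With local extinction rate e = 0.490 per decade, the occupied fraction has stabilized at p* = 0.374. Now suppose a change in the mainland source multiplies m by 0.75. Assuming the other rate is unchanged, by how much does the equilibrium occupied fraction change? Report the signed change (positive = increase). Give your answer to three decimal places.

-0.065

Balance m(1−p*) = e·p* gives m = e·p*/(1−p*) = 0.490×0.37400/0.62600 = 0.29275.
New p* = m/(m+e) = 0.21956/(0.21956+0.49000) = 0.30943.
Δp* = 0.30943 − 0.37400 = -0.06457.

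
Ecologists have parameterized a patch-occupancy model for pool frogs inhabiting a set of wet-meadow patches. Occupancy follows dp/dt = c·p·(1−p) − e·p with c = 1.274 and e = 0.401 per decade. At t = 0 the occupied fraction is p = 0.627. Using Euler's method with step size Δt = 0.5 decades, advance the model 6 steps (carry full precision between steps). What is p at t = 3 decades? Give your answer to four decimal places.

Update rule: p ← p + [c·p·(1−p) − e·p]·Δt with Δt = 0.5.
step 1: Δp = +0.02326, p = 0.65026
step 2: Δp = +0.01449, p = 0.66475
step 3: Δp = +0.00868, p = 0.67343
step 4: Δp = +0.00507, p = 0.67850
step 5: Δp = +0.00292, p = 0.68141
step 6: Δp = +0.00166, p = 0.68308

0.6831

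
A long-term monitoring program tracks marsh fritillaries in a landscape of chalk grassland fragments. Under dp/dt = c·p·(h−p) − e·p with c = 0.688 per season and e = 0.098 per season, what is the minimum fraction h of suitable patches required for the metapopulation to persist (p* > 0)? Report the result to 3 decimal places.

0.142

p* = h − e/c is positive only when h > e/c.
h_min = e/c = 0.098/0.688 = 0.1424.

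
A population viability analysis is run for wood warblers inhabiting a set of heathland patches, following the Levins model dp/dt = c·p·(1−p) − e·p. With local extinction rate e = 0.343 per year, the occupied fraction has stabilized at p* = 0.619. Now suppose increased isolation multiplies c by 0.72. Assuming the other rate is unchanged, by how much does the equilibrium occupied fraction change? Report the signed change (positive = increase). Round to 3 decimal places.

-0.148

Balance c(1−p*) = e gives c = e/(1 − 0.61900) = 0.343/0.38100 = 0.90026.
New p* = 1 − e/c = 1 − 0.34300/0.64819 = 0.47083.
Δp* = 0.47083 − 0.61900 = -0.14817.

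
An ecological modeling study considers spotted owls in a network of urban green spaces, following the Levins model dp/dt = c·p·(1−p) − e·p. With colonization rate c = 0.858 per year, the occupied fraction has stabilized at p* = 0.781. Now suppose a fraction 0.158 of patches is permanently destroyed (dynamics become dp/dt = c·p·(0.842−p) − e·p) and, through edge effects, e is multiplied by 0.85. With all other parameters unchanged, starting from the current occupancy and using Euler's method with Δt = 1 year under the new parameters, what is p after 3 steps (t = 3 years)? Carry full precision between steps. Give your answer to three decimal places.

0.663

Balance c(1−p*) = e gives e = 0.858×(1 − 0.78100) = 0.18790.
Starting from p₀ = 0.78100; update p ← p + (dp/dt)·Δt with the new parameters.
p: 0.78100 → 0.69714  (Δp = -0.08386)
p: 0.69714 → 0.67244  (Δp = -0.02470)
p: 0.67244 → 0.66287  (Δp = -0.00957)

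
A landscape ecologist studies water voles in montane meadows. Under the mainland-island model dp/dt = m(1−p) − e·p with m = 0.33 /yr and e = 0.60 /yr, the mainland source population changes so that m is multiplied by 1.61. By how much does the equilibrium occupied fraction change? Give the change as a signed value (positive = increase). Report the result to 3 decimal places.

0.115

Before: p* = 0.33/(0.33+0.60) = 0.3548.
After: m = 0.5313, e = 0.6; p* = 0.5313/1.1313 = 0.4696.
Δp* = 0.4696 − 0.3548 = +0.1148.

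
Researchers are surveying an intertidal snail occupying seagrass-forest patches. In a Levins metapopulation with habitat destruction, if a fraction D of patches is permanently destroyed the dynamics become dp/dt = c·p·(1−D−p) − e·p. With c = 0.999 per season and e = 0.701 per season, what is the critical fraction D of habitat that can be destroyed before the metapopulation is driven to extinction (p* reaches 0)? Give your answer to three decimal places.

The nontrivial equilibrium is p* = (1−D) − e/c; extinction occurs when this hits zero.
So D_crit = 1 − e/c = 1 − 0.701/0.999 = 1 − 0.7017 = 0.2983.
Note this equals the original equilibrium occupancy — the Levins extinction-debt result.

0.298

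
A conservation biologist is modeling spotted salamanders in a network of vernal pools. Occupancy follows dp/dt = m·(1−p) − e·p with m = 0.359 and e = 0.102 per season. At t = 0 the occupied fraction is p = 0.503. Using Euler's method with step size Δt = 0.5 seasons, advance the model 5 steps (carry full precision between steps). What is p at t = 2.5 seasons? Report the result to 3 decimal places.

0.704

Update rule: p ← p + [m·(1−p) − e·p]·Δt with Δt = 0.5.
p: 0.50300 → 0.56656  (Δp = +0.06356)
p: 0.56656 → 0.61547  (Δp = +0.04891)
p: 0.61547 → 0.65310  (Δp = +0.03763)
p: 0.65310 → 0.68206  (Δp = +0.02896)
p: 0.68206 → 0.70435  (Δp = +0.02228)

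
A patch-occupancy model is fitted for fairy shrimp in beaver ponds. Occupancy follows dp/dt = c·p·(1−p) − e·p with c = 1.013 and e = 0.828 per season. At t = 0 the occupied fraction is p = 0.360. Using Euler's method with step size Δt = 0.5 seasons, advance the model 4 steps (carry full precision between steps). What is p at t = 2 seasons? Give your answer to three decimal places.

0.270

Update rule: p ← p + [c·p·(1−p) − e·p]·Δt with Δt = 0.5.
t = 0.5: p = 0.36000 + (-0.03234) = 0.32766
t = 1: p = 0.32766 + (-0.02407) = 0.30359
t = 1.5: p = 0.30359 + (-0.01860) = 0.28499
t = 2: p = 0.28499 + (-0.01478) = 0.27021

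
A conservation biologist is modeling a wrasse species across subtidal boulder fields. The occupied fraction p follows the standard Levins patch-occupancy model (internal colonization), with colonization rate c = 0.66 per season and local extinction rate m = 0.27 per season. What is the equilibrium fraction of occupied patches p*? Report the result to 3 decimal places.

At equilibrium, colonization balances extinction: c·p*·(1−p*) = m·p*.
So p* = 1 − m/c = 1 − 0.27/0.66 = 1 − 0.4091 = 0.5909.

0.591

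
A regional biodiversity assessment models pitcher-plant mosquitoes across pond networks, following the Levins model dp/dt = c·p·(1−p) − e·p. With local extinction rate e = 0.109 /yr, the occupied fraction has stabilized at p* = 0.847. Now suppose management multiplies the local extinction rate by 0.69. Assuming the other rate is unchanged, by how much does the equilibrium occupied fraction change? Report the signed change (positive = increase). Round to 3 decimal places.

Balance c(1−p*) = e gives c = e/(1 − 0.84700) = 0.109/0.15300 = 0.71242.
New p* = 1 − e/c = 1 − 0.07521/0.71242 = 0.89443.
Δp* = 0.89443 − 0.84700 = +0.04743.

0.047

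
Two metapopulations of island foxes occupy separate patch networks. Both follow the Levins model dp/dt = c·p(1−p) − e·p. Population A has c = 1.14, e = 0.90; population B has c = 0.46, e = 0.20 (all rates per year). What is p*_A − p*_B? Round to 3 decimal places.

-0.355

A: p*_A = 1 − 0.90/1.14 = 0.2105.
B: p*_B = 1 − 0.20/0.46 = 0.5652.
p*_A − p*_B = 0.2105 − 0.5652 = -0.3547.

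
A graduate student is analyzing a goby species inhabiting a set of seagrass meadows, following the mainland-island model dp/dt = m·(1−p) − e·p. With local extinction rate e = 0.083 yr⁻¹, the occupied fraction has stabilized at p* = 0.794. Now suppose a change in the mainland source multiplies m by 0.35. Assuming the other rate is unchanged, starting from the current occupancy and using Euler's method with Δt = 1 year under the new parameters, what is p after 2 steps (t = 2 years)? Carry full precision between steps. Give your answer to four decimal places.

0.7167

Balance m(1−p*) = e·p* gives m = e·p*/(1−p*) = 0.083×0.79400/0.20600 = 0.31991.
Starting from p₀ = 0.79400; update p ← p + (dp/dt)·Δt with the new parameters.
p: 0.79400 → 0.75116  (Δp = -0.04284)
p: 0.75116 → 0.71668  (Δp = -0.03448)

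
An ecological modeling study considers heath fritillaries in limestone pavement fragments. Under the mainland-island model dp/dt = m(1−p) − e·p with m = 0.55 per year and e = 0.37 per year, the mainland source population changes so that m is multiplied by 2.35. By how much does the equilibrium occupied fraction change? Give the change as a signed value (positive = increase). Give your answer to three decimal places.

Before: p* = 0.55/(0.55+0.37) = 0.5978.
After: m = 1.2925, e = 0.37; p* = 1.2925/1.6625 = 0.7774.
Δp* = 0.7774 − 0.5978 = +0.1796.

0.180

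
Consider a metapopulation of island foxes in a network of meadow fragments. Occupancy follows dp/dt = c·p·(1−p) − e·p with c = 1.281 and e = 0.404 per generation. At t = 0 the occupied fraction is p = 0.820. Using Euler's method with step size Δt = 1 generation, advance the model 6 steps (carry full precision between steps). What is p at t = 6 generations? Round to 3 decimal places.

0.685

Update rule: p ← p + [c·p·(1−p) − e·p]·Δt with Δt = 1.
step 1: Δp = -0.14220, p = 0.67780
step 2: Δp = +0.00593, p = 0.68372
step 3: Δp = +0.00079, p = 0.68451
step 4: Δp = +0.00010, p = 0.68461
step 5: Δp = +0.00001, p = 0.68462
step 6: Δp = +0.00000, p = 0.68462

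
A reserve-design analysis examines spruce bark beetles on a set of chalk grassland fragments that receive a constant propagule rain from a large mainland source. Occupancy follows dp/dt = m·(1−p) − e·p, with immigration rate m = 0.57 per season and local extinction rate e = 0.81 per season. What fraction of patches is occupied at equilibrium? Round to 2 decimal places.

0.41

Setting dp/dt = 0: m − m·p* = e·p*, so m = (m+e)·p*.
p* = m/(m+e) = 0.57/(0.57+0.81) = 0.57/1.3800 = 0.4130.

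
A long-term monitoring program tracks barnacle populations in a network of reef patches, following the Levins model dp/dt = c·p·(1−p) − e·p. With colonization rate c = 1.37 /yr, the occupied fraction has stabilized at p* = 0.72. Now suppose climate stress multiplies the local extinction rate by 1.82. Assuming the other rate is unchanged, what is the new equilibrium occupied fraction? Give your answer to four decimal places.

Balance c(1−p*) = e gives e = 1.37×(1 − 0.72000) = 0.38360.
New p* = 1 − e/c = 1 − 0.69815/1.37000 = 0.49040.

0.4904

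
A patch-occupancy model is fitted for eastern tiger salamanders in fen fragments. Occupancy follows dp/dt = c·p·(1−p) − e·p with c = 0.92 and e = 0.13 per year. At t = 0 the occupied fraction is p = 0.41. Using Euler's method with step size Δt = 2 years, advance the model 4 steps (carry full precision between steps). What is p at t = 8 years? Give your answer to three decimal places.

0.873

Update rule: p ← p + [c·p·(1−p) − e·p]·Δt with Δt = 2.
  1  |  dp/dt·Δt = +0.338496  |  p_1 = 0.748496
  2  |  dp/dt·Δt = +0.151771  |  p_2 = 0.900267
  3  |  dp/dt·Δt = -0.068862  |  p_3 = 0.831405
  4  |  dp/dt·Δt = +0.041749  |  p_4 = 0.873154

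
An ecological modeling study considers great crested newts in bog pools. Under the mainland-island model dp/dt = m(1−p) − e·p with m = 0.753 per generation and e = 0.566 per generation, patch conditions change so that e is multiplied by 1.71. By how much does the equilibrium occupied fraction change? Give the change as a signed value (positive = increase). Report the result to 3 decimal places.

Before: p* = 0.753/(0.753+0.566) = 0.5709.
After: m = 0.753, e = 0.96786; p* = 0.753/1.7209 = 0.4376.
Δp* = 0.4376 − 0.5709 = -0.1333.

-0.133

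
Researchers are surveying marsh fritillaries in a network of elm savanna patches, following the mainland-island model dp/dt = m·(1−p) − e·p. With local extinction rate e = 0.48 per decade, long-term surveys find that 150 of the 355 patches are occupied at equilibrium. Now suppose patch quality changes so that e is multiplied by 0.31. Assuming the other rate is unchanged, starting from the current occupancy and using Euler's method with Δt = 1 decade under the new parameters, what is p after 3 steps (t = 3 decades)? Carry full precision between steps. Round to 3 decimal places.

Observed p* = 150/355 = 0.42254.
Balance m(1−p*) = e·p* gives m = e·p*/(1−p*) = 0.48×0.42254/0.57746 = 0.35122.
Starting from p₀ = 0.42254; update p ← p + (dp/dt)·Δt with the new parameters.
  1  |  dp/dt·Δt = +0.139944  |  p_1 = 0.562479
  2  |  dp/dt·Δt = +0.069969  |  p_2 = 0.632448
  3  |  dp/dt·Δt = +0.034983  |  p_3 = 0.667431

0.667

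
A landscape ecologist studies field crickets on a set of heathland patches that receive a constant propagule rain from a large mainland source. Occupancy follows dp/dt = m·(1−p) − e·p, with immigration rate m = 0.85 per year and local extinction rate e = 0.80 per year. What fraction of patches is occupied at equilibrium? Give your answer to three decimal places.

Setting dp/dt = 0: m − m·p* = e·p*, so m = (m+e)·p*.
p* = m/(m+e) = 0.85/(0.85+0.80) = 0.85/1.6500 = 0.5152.

0.515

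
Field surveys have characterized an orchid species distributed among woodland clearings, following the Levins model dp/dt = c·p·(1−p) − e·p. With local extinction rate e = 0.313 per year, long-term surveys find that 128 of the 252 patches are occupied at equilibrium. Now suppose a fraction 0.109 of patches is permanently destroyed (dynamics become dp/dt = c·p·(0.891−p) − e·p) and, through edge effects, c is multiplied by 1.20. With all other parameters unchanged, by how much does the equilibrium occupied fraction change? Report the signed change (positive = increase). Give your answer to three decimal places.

-0.027

Observed p* = 128/252 = 0.50794.
Balance c(1−p*) = e gives c = e/(1 − 0.50794) = 0.313/0.49206 = 0.63610.
New p* = 0.891 − e/c = 0.891 − 0.31300/0.76332 = 0.48095.
Δp* = 0.48095 − 0.50794 = -0.02699.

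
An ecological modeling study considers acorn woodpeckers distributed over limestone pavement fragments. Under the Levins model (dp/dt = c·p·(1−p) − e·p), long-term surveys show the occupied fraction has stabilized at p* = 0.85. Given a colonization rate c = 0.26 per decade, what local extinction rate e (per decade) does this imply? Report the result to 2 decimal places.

At equilibrium c(1−p*) = e.
e = 0.26 × (1 − 0.85) = 0.26 × 0.1500 = 0.0390.

0.04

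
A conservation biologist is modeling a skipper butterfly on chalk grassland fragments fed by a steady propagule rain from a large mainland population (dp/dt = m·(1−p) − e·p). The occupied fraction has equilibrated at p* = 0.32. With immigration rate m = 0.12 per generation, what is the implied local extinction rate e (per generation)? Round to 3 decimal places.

At equilibrium m(1−p*) = e·p*, so e = m(1−p*)/p*.
e = 0.12 × 0.6800 / 0.32 = 0.2550.

0.255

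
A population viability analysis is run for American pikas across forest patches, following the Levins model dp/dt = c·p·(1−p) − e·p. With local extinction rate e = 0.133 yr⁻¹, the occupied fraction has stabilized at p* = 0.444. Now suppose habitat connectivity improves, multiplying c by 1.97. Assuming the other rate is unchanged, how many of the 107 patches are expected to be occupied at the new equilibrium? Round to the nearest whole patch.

77

Balance c(1−p*) = e gives c = e/(1 − 0.44400) = 0.133/0.55600 = 0.23921.
New p* = 1 − e/c = 1 − 0.13300/0.47124 = 0.71777.
Expected occupied = 107 × 0.71777 = 76.80 ≈ 77.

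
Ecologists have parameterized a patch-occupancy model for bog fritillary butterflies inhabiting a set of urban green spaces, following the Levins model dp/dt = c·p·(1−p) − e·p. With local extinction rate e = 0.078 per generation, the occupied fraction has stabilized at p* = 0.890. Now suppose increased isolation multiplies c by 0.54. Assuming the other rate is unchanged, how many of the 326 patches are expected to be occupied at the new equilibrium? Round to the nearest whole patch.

260

Balance c(1−p*) = e gives c = e/(1 − 0.89000) = 0.078/0.11000 = 0.70909.
New p* = 1 − e/c = 1 − 0.07800/0.38291 = 0.79630.
Expected occupied = 326 × 0.79630 = 259.59 ≈ 260.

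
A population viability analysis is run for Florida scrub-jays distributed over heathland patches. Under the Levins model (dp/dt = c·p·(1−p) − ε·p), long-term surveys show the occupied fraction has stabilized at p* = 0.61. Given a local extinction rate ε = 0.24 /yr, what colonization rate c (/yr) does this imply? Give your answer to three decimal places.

At equilibrium c(1−p*) = ε, so c = ε/(1−p*).
c = 0.24/(1 − 0.61) = 0.24/0.3900 = 0.6154.

0.615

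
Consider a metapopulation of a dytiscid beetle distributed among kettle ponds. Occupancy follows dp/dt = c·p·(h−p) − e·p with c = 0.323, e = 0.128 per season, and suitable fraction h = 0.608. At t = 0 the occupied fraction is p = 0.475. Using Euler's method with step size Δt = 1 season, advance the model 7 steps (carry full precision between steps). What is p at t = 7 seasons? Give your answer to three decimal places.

Update rule: p ← p + [c·p·(h−p) − e·p]·Δt with Δt = 1.
  1  |  dp/dt·Δt = -0.040394  |  p_1 = 0.434606
  2  |  dp/dt·Δt = -0.031289  |  p_2 = 0.403317
  3  |  dp/dt·Δt = -0.024960  |  p_3 = 0.378357
  4  |  dp/dt·Δt = -0.020365  |  p_4 = 0.357991
  5  |  dp/dt·Δt = -0.016914  |  p_5 = 0.341077
  6  |  dp/dt·Δt = -0.014252  |  p_6 = 0.326826
  7  |  dp/dt·Δt = -0.012152  |  p_7 = 0.314674

0.315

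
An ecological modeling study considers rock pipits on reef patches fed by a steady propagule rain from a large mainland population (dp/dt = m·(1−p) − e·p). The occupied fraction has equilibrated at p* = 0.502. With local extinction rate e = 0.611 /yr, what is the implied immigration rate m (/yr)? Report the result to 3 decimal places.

0.616

At equilibrium m(1−p*) = e·p*, so m = e·p*/(1−p*).
m = 0.611 × 0.502 / 0.4980 = 0.3067/0.4980 = 0.6159.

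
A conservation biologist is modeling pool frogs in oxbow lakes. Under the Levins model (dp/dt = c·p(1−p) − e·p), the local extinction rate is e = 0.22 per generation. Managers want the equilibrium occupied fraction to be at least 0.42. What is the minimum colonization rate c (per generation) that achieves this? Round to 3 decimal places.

0.379

p* = 1 − e/c ≥ 0.42 requires e/c ≤ 0.5800, i.e. c ≥ e/0.5800.
c_min = 0.22/0.5800 = 0.3793.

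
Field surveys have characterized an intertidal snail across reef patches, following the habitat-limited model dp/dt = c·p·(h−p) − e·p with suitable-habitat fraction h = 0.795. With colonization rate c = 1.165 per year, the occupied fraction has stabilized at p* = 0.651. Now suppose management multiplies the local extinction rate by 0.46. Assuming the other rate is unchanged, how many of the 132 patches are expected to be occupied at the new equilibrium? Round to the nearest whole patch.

Balance c(h−p*) = e gives e = 1.165×(0.795 − 0.65100) = 0.16776.
New p* = 0.795 − e/c = 0.795 − 0.07717/1.16500 = 0.72876.
Expected occupied = 132 × 0.72876 = 96.20 ≈ 96.

96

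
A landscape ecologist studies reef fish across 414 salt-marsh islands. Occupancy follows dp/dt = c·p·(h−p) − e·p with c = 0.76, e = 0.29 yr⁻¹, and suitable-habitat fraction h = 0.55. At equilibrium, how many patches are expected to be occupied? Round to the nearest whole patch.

70

p* = h − e/c = 0.55 − 0.3816 = 0.1684.
Expected occupied patches = N × p* = 414 × 0.1684 = 69.73 ≈ 70.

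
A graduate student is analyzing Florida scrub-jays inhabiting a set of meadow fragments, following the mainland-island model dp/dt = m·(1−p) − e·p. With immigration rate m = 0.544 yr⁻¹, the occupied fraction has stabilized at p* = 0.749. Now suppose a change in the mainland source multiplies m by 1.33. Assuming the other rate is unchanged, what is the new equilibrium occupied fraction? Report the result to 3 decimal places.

Balance m(1−p*) = e·p* gives e = m(1−p*)/p* = 0.544×0.25100/0.74900 = 0.18230.
New p* = m/(m+e) = 0.72352/(0.72352+0.18230) = 0.79875.

0.799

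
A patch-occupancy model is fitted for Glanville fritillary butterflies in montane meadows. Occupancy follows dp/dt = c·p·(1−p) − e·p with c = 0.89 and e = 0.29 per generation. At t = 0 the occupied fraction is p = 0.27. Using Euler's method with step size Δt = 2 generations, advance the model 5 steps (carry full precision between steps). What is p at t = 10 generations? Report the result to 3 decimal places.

0.674

Update rule: p ← p + [c·p·(1−p) − e·p]·Δt with Δt = 2.
  1  |  dp/dt·Δt = +0.194238  |  p_1 = 0.464238
  2  |  dp/dt·Δt = +0.173465  |  p_2 = 0.637703
  3  |  dp/dt·Δt = +0.041379  |  p_3 = 0.679083
  4  |  dp/dt·Δt = -0.005954  |  p_4 = 0.673129
  5  |  dp/dt·Δt = +0.001232  |  p_5 = 0.674361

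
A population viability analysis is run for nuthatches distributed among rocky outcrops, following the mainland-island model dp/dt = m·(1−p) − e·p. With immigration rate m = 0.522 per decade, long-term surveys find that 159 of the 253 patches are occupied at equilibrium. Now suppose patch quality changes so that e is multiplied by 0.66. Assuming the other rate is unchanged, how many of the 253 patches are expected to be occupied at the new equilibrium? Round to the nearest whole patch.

182

Observed p* = 159/253 = 0.62846.
Balance m(1−p*) = e·p* gives e = m(1−p*)/p* = 0.522×0.37154/0.62846 = 0.30860.
New p* = m/(m+e) = 0.52200/(0.52200+0.20368) = 0.71933.
Expected occupied = 253 × 0.71933 = 181.99 ≈ 182.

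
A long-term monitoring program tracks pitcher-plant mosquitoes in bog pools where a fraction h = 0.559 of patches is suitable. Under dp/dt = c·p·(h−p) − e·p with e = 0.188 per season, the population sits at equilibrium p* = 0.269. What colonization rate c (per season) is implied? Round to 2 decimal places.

At equilibrium c(h−p*) = e, so c = e/(h−p*).
c = 0.188/(0.559 − 0.269) = 0.188/0.2900 = 0.6483.

0.65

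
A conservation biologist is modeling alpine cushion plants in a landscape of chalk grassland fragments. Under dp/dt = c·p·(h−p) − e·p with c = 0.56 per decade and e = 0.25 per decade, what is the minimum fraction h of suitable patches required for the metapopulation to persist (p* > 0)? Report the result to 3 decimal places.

p* = h − e/c is positive only when h > e/c.
h_min = e/c = 0.25/0.56 = 0.4464.

0.446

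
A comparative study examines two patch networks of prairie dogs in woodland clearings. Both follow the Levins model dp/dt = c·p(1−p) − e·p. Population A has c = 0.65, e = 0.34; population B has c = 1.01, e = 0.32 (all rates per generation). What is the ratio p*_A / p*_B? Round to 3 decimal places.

0.698

A: p*_A = 1 − 0.34/0.65 = 0.4769.
B: p*_B = 1 − 0.32/1.01 = 0.6832.
p*_A / p*_B = 0.4769/0.6832 = 0.6981.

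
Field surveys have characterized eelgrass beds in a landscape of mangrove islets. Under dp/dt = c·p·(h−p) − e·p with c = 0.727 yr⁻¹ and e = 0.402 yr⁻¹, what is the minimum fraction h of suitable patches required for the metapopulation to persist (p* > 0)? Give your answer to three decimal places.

p* = h − e/c is positive only when h > e/c.
h_min = e/c = 0.402/0.727 = 0.5530.

0.553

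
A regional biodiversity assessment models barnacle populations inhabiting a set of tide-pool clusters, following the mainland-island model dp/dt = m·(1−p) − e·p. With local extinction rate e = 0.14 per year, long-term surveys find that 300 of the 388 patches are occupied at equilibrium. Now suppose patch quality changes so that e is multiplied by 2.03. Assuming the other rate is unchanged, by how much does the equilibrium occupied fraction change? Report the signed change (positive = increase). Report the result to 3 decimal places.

-0.146

Observed p* = 300/388 = 0.77320.
Balance m(1−p*) = e·p* gives m = e·p*/(1−p*) = 0.14×0.77320/0.22680 = 0.47728.
New p* = m/(m+e) = 0.47728/(0.47728+0.28420) = 0.62678.
Δp* = 0.62678 − 0.77320 = -0.14642.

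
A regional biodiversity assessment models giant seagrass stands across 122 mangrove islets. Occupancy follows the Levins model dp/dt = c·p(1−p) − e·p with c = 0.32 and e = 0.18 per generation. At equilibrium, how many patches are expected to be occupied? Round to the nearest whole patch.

53

p* = 1 − e/c = 1 − 0.18/0.32 = 0.4375.
Expected occupied patches = N × p* = 122 × 0.4375 = 53.38 ≈ 53.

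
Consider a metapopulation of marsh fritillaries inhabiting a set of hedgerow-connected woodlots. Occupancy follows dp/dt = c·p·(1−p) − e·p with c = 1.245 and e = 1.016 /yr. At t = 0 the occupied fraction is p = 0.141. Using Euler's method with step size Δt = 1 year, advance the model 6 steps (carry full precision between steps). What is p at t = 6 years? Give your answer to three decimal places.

0.172

Update rule: p ← p + [c·p·(1−p) − e·p]·Δt with Δt = 1.
step 1: Δp = +0.00754, p = 0.14854
step 2: Δp = +0.00655, p = 0.15508
step 3: Δp = +0.00557, p = 0.16065
step 4: Δp = +0.00466, p = 0.16531
step 5: Δp = +0.00383, p = 0.16914
step 6: Δp = +0.00311, p = 0.17226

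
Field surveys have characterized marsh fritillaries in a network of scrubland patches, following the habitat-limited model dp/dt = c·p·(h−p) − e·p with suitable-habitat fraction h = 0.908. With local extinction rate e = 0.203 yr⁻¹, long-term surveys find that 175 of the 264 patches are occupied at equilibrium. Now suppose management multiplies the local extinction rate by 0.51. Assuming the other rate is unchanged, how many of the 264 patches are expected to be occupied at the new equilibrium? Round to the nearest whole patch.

207

Observed p* = 175/264 = 0.66288.
Balance c(h−p*) = e gives c = e/(0.908 − 0.66288) = 0.203/0.24512 = 0.82817.
New p* = 0.908 − e/c = 0.908 − 0.10353/0.82817 = 0.78299.
Expected occupied = 264 × 0.78299 = 206.71 ≈ 207.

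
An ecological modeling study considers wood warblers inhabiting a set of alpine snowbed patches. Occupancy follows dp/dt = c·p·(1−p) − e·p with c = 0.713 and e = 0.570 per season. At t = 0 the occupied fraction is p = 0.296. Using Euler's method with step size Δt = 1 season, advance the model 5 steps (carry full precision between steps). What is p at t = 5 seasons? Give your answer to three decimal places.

Update rule: p ← p + [c·p·(1−p) − e·p]·Δt with Δt = 1.
step 1: Δp = -0.02014, p = 0.27586
step 2: Δp = -0.01481, p = 0.26105
step 3: Δp = -0.01126, p = 0.24979
step 4: Δp = -0.00877, p = 0.24102
step 5: Δp = -0.00695, p = 0.23407

0.234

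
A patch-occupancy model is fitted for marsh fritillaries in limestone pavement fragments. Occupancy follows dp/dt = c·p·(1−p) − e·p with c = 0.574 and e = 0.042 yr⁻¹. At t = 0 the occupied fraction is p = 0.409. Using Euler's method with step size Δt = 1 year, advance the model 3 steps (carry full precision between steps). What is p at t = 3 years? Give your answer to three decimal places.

Update rule: p ← p + [c·p·(1−p) − e·p]·Δt with Δt = 1.
  1  |  dp/dt·Δt = +0.121569  |  p_1 = 0.530569
  2  |  dp/dt·Δt = +0.120680  |  p_2 = 0.651248
  3  |  dp/dt·Δt = +0.103017  |  p_3 = 0.754265

0.754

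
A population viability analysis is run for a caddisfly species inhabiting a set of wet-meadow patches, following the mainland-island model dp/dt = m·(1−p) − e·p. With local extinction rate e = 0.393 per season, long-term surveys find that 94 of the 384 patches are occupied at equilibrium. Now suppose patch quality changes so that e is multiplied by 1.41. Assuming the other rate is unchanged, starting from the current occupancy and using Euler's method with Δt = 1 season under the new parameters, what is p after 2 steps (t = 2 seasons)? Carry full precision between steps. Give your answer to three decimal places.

0.193

Observed p* = 94/384 = 0.24479.
Balance m(1−p*) = e·p* gives m = e·p*/(1−p*) = 0.393×0.24479/0.75521 = 0.12739.
Starting from p₀ = 0.24479; update p ← p + (dp/dt)·Δt with the new parameters.
p: 0.24479 → 0.20535  (Δp = -0.03944)
p: 0.20535 → 0.19279  (Δp = -0.01256)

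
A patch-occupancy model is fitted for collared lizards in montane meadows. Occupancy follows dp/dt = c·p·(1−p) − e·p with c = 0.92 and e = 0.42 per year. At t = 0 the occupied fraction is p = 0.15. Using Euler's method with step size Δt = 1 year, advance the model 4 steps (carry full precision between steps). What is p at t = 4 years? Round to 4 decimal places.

0.4001

Update rule: p ← p + [c·p·(1−p) − e·p]·Δt with Δt = 1.
step 1: Δp = +0.05430, p = 0.20430
step 2: Δp = +0.06375, p = 0.26805
step 3: Δp = +0.06792, p = 0.33597
step 4: Δp = +0.06414, p = 0.40011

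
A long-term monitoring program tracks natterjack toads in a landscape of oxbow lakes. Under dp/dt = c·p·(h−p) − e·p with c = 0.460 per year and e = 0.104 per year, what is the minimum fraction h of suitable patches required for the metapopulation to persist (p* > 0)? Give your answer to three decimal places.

0.226

p* = h − e/c is positive only when h > e/c.
h_min = e/c = 0.104/0.460 = 0.2261.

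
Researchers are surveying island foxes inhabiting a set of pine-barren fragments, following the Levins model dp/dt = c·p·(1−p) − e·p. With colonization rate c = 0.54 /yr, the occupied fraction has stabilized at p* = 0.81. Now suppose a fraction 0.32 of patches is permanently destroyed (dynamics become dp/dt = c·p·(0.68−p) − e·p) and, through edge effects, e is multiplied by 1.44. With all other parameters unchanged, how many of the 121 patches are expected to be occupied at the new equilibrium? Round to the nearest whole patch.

49

Balance c(1−p*) = e gives e = 0.54×(1 − 0.81000) = 0.10260.
New p* = 0.68 − e/c = 0.68 − 0.14774/0.54000 = 0.40641.
Expected occupied = 121 × 0.40641 = 49.18 ≈ 49.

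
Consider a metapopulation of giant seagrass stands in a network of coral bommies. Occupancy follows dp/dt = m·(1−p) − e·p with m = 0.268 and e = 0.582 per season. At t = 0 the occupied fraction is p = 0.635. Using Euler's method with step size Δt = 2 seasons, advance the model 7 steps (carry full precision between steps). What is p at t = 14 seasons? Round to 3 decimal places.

Update rule: p ← p + [m·(1−p) − e·p]·Δt with Δt = 2.
step 1: Δp = -0.54350, p = 0.09150
step 2: Δp = +0.38045, p = 0.47195
step 3: Δp = -0.26631, p = 0.20564
step 4: Δp = +0.18642, p = 0.39206
step 5: Δp = -0.13049, p = 0.26156
step 6: Δp = +0.09135, p = 0.35291
step 7: Δp = -0.06394, p = 0.28896

0.289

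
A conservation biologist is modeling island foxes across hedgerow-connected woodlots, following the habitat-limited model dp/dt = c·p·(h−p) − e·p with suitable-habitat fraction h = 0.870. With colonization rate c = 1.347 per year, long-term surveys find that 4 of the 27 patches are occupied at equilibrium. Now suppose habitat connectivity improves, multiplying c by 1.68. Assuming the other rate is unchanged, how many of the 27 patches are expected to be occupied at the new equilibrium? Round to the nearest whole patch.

12

Observed p* = 4/27 = 0.14815.
Balance c(h−p*) = e gives e = 1.347×(0.87 − 0.14815) = 0.97233.
New p* = 0.87 − e/c = 0.87 − 0.97233/2.26296 = 0.44033.
Expected occupied = 27 × 0.44033 = 11.89 ≈ 12.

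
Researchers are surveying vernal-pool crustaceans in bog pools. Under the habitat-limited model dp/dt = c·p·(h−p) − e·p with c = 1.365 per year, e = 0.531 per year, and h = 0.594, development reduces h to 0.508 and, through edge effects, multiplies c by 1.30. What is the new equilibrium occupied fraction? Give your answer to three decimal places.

Before: p* = h − e/c = 0.594 − 0.531/1.365 = 0.594 − 0.3890 = 0.2050.
After: c = 1.7745, e = 0.531, h = 0.508; p* = 0.508 − 0.531/1.7745 = 0.2088.

0.209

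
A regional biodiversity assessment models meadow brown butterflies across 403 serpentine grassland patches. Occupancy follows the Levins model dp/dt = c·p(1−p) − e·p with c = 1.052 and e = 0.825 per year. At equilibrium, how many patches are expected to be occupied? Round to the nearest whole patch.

87

p* = 1 − e/c = 1 − 0.825/1.052 = 0.2158.
Expected occupied patches = N × p* = 403 × 0.2158 = 86.96 ≈ 87.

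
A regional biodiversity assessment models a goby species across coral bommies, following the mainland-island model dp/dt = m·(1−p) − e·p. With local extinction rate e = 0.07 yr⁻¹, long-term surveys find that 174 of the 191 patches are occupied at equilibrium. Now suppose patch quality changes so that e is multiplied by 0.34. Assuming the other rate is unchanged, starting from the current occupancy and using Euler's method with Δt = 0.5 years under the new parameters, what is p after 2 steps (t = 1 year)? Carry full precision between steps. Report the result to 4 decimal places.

0.9453

Observed p* = 174/191 = 0.91099.
Balance m(1−p*) = e·p* gives m = e·p*/(1−p*) = 0.07×0.91099/0.08901 = 0.71647.
Starting from p₀ = 0.91099; update p ← p + (dp/dt)·Δt with the new parameters.
t = 0.5: p = 0.91099 + (+0.02104) = 0.93204
t = 1: p = 0.93204 + (+0.01325) = 0.94529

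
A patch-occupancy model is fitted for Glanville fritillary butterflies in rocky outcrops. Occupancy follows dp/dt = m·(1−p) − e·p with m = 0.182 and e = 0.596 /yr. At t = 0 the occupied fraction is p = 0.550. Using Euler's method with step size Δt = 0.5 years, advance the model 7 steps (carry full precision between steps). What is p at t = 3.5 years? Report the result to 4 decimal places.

Update rule: p ← p + [m·(1−p) − e·p]·Δt with Δt = 0.5.
  1  |  dp/dt·Δt = -0.122950  |  p_1 = 0.427050
  2  |  dp/dt·Δt = -0.075122  |  p_2 = 0.351928
  3  |  dp/dt·Δt = -0.045900  |  p_3 = 0.306028
  4  |  dp/dt·Δt = -0.028045  |  p_4 = 0.277983
  5  |  dp/dt·Δt = -0.017135  |  p_5 = 0.260848
  6  |  dp/dt·Δt = -0.010470  |  p_6 = 0.250378
  7  |  dp/dt·Δt = -0.006397  |  p_7 = 0.243981

0.2440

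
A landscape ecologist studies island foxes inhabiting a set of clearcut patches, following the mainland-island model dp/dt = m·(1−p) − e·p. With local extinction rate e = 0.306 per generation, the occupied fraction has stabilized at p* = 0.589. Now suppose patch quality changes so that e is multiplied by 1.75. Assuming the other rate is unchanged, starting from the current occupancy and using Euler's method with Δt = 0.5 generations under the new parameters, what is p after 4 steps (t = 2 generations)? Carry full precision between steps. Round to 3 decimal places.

Balance m(1−p*) = e·p* gives m = e·p*/(1−p*) = 0.306×0.58900/0.41100 = 0.43853.
Starting from p₀ = 0.58900; update p ← p + (dp/dt)·Δt with the new parameters.
t = 0.5: p = 0.58900 + (-0.06759) = 0.52141
t = 1: p = 0.52141 + (-0.03467) = 0.48674
t = 1.5: p = 0.48674 + (-0.01779) = 0.46895
t = 2: p = 0.46895 + (-0.00912) = 0.45983

0.460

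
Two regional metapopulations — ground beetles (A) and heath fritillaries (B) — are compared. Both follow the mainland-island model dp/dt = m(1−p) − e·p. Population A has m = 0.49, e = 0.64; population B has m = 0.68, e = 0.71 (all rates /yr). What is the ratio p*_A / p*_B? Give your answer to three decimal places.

0.886

A: p*_A = m/(m+e) = 0.49/1.1300 = 0.4336.
B: p*_B = 0.68/1.3900 = 0.4892.
p*_A / p*_B = 0.4336/0.4892 = 0.8864.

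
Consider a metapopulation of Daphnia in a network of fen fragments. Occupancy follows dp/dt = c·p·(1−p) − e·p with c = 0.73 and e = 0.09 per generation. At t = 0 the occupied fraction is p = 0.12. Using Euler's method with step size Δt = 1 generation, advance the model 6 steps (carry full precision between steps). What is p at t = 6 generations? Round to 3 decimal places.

0.774

Update rule: p ← p + [c·p·(1−p) − e·p]·Δt with Δt = 1.
  1  |  dp/dt·Δt = +0.066288  |  p_1 = 0.186288
  2  |  dp/dt·Δt = +0.093891  |  p_2 = 0.280179
  3  |  dp/dt·Δt = +0.122009  |  p_3 = 0.402188
  4  |  dp/dt·Δt = +0.139319  |  p_4 = 0.541507
  5  |  dp/dt·Δt = +0.132507  |  p_5 = 0.674014
  6  |  dp/dt·Δt = +0.099734  |  p_6 = 0.773748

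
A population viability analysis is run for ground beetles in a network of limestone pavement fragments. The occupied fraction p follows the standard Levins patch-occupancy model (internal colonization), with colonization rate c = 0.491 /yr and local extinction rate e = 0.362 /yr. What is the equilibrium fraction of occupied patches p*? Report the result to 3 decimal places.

0.263

At equilibrium, colonization balances extinction: c·p*·(1−p*) = e·p*.
So p* = 1 − e/c = 1 − 0.362/0.491 = 1 − 0.7373 = 0.2627.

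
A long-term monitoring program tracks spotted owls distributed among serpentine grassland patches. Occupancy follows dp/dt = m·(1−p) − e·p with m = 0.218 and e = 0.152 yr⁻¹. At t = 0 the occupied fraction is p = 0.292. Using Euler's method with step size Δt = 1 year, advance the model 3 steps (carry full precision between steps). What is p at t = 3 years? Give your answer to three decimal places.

0.515

Update rule: p ← p + [m·(1−p) − e·p]·Δt with Δt = 1.
  1  |  dp/dt·Δt = +0.109960  |  p_1 = 0.401960
  2  |  dp/dt·Δt = +0.069275  |  p_2 = 0.471235
  3  |  dp/dt·Δt = +0.043643  |  p_3 = 0.514878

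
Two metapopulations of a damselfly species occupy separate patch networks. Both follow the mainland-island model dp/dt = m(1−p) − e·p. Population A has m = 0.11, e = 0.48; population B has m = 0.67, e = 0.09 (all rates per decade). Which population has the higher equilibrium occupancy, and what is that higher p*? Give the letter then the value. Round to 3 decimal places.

B, 0.882

A: p*_A = m/(m+e) = 0.11/0.5900 = 0.1864.
B: p*_B = 0.67/0.7600 = 0.8816.
B is higher at 0.8816.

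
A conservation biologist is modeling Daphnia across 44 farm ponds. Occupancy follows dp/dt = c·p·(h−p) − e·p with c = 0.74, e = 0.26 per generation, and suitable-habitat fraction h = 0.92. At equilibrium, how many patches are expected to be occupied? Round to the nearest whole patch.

p* = h − e/c = 0.92 − 0.3514 = 0.5686.
Expected occupied patches = N × p* = 44 × 0.5686 = 25.02 ≈ 25.

25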